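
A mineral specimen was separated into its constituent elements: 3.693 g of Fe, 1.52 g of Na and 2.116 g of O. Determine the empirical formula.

n(Fe) = 3.693/55.85 = 0.06612, n(Na) = 1.52/22.99 = 0.06612, n(O) = 2.116/16.00 = 0.1323
Smallest is Na at 0.06612 mol; normalising gives Fe 1.000, Na 1.000, O 2.000
→ FeNaO2

FeNaO2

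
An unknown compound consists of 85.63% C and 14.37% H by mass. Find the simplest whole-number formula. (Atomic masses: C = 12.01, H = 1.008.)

CH2

Assume 100 g: 85.63 g C, 14.37 g H.
C: 85.63 g ÷ 12.01 g/mol = 7.13 mol
H: 14.37 g ÷ 1.008 g/mol = 14.26 mol
Ratios (÷ 7.13): C 1.000, H 1.999
→ CH2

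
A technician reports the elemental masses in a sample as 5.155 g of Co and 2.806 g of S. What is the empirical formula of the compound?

CoS

n(Co) = 5.155/58.93 = 0.08748, n(S) = 2.806/32.07 = 0.0875
Divide by the smallest (0.08748 mol Co): Co 1.000, S 1.000
Ratio ≈ 1:1, so the empirical formula is CoS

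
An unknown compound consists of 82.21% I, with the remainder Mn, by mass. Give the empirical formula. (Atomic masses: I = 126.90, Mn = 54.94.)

I2Mn

Assume 100 g: 82.21 g I, 17.79 g Mn.
I: 82.21 g ÷ 126.90 g/mol = 0.6478 mol
Mn: 17.79 g ÷ 54.94 g/mol = 0.3238 mol
Divide by the smallest (0.3238 mol Mn): I 2.001, Mn 1.000
≈ 2:1 → I2Mn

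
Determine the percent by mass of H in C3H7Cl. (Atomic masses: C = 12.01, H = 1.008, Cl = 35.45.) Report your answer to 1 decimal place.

9.0%

Molar mass = 3(12.01) + 7(1.008) + 1(35.45) = 78.536 g/mol
Mass of H per mole = 7 × 1.008 = 7.056 g
% H = 7.056 / 78.536 × 100 = 9.0%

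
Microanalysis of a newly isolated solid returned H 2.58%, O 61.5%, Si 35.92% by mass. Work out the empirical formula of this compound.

H2O3Si

Assume 100 g: 2.58 g H, 61.5 g O, 35.92 g Si.
Moles — H: 2.58 / 1.008 = 2.56 mol; O: 61.5 / 16.00 = 3.844 mol; Si: 35.92 / 28.09 = 1.279 mol
Smallest is Si at 1.279 mol; normalising gives H 2.002, O 3.006, Si 1.000
→ H2O3Si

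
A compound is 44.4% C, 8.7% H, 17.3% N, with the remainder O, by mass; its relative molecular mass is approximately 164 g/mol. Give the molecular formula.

Assume 100 g: 44.4 g C, 8.7 g H, 17.3 g N, 29.6 g O.
n(C) = 44.4/12.01 = 3.697, n(H) = 8.7/1.008 = 8.631, n(N) = 17.3/14.01 = 1.235, n(O) = 29.6/16.00 = 1.85
Smallest is N at 1.235 mol; normalising gives C 2.994, H 6.990, N 1.000, O 1.498
×2: C 5.99, H 13.98, N 2.00, O 3.00 → C6H14N2O3
Empirical-formula mass = 162.19 g/mol
n = 164 / 162.19 = 1.01 ≈ 1
Molecular formula = empirical formula = C6H14N2O3

C6H14N2O3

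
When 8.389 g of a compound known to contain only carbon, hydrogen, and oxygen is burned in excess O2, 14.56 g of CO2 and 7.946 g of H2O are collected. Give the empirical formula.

mol C = 14.56 / 44.01 = 0.3308; mass C = 0.3308 × 12.01 = 3.973 g
mol H = 2 × (7.946 / 18.02) = 0.8819; mass H = 0.8819 × 1.008 = 0.8890 g
mass O = 8.389 − (4.862) = 3.527 g → mol O = 0.2204
Divide by the smallest (0.2204 mol O): C 1.501, H 4.001, O 1.000
×2: C 3.00, H 8.00, O 2.00 → C3H8O2

C3H8O2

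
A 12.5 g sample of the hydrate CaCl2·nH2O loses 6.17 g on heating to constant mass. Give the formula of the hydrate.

Mass of anhydrous CaCl2 = 12.5 − 6.17 = 6.33 g
mol H2O = 6.17 / 18.02 = 0.3424
Molar mass of CaCl2 = 110.98 g/mol → mol CaCl2 = 6.33 / 110.98 = 0.05704
n = 0.3424 / 0.05704 = 6.00 ≈ 6 → CaCl2·6H2O

CaCl2·6H2O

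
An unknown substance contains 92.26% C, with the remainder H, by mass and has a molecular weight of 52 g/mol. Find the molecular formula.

C4H4

Assume 100 g: 92.26 g C, 7.74 g H.
Moles — C: 92.26 / 12.01 = 7.682 mol; H: 7.74 / 1.008 = 7.679 mol
Ratios (÷ 7.679): C 1.000, H 1.000
≈ 1:1 → CH
Empirical-formula mass = 13.02 g/mol
n = 52 / 13.02 = 3.99 ≈ 4
Molecular formula = (CH)×4 = C4H4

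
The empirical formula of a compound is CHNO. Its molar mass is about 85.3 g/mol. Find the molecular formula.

Empirical-formula mass = 43.03 g/mol
n = 85.3 / 43.03 = 1.98 ≈ 2
Molecular formula = (CHNO)2 = C2H2N2O2

C2H2N2O2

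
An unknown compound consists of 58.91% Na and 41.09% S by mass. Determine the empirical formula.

Assume 100 g: 58.91 g Na, 41.09 g S.
Moles — Na: 58.91 / 22.99 = 2.562 mol; S: 41.09 / 32.07 = 1.281 mol
Divide by the smallest (1.281 mol S): Na 2.000, S 1.000
→ Na2S

Na2S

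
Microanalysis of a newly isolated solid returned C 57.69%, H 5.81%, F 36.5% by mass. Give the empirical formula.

C5H6F2

Assume 100 g: 57.69 g C, 5.81 g H, 36.5 g F.
C: 57.69 g ÷ 12.01 g/mol = 4.803 mol
H: 5.81 g ÷ 1.008 g/mol = 5.764 mol
F: 36.5 g ÷ 19.00 g/mol = 1.921 mol
Smallest is F at 1.921 mol; normalising gives C 2.500, H 3.000, F 1.000
×2: C 5.00, H 6.00, F 2.00 → C5H6F2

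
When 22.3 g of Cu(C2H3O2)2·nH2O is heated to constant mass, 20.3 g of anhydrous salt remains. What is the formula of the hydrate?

Mass of water lost = 22.3 − 20.3 = 2 g → 2 / 18.02 = 0.111 mol H2O
Molar mass of Cu(C2H3O2)2 = 181.64 g/mol → mol Cu(C2H3O2)2 = 20.3 / 181.64 = 0.1118
n = 0.111 / 0.1118 = 0.99 ≈ 1 → Cu(C2H3O2)2·H2O

Cu(C2H3O2)2·H2O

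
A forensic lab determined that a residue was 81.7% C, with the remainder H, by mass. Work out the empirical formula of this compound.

Assume 100 g: 81.7 g C, 18.3 g H.
n(C) = 81.7/12.01 = 6.803, n(H) = 18.3/1.008 = 18.15
Divide by the smallest (6.803 mol C): C 1.000, H 2.669
Scaling by 3: C 3.00, H 8.01 → C3H8

C3H8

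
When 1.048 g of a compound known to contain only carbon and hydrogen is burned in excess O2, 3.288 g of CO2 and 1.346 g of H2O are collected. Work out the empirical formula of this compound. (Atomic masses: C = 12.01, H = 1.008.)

CH2

mol C = 3.288 / 44.01 = 0.07471; mass C = 0.07471 × 12.01 = 0.8973 g
mol H = 2 × (1.346 / 18.02) = 0.1494; mass H = 0.1494 × 1.008 = 0.1506 g
Divide by the smallest (0.07471 mol C): C 1.000, H 2.000
≈ 1:2 → CH2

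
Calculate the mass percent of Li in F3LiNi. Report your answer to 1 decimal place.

Molar mass = 3(19.00) + 1(6.94) + 1(58.69) = 122.630 g/mol
Mass of Li per mole = 1 × 6.94 = 6.940 g
% Li = 6.940 / 122.630 × 100 = 5.7%

5.7%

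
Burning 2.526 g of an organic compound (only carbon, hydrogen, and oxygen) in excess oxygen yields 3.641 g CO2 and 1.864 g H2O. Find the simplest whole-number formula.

mol C = 3.641 / 44.01 = 0.08273; mass C = 0.08273 × 12.01 = 0.9936 g
mol H = 2 × (1.864 / 18.02) = 0.2069; mass H = 0.2069 × 1.008 = 0.2085 g
mass O = 2.526 − (1.202) = 1.324 g → mol O = 0.08274
Ratios (÷ 0.08273): C 1.000, H 2.501, O 1.000
Multiply by 2: C 2.00, H 5.00, O 2.00 → C2H5O2

C2H5O2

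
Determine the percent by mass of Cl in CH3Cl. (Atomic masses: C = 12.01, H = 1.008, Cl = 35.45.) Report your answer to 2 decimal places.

Molar mass = 1(12.01) + 3(1.008) + 1(35.45) = 50.484 g/mol
Mass of Cl per mole = 1 × 35.45 = 35.450 g
% Cl = 35.450 / 50.484 × 100 = 70.22%

70.22%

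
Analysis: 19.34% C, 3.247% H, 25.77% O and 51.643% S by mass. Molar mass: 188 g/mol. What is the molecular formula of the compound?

C3H6O3S3

Assume 100 g: 19.34 g C, 3.247 g H, 25.77 g O, 51.643 g S.
Moles — C: 19.34 / 12.01 = 1.61 mol; H: 3.247 / 1.008 = 3.221 mol; O: 25.77 / 16.00 = 1.611 mol; S: 51.643 / 32.07 = 1.61 mol
Ratios (÷ 1.61): C 1.000, H 2.000, O 1.000, S 1.000
≈ 1:2:1:1 → CH2OS
Empirical-formula mass = 62.10 g/mol
n = 188 / 62.10 = 3.03 ≈ 3
Molecular formula = (CH2OS)×3 = C3H6O3S3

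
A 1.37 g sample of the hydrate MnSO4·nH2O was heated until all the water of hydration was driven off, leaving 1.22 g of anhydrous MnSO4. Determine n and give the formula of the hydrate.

Mass of water lost = 1.37 − 1.22 = 0.15 g → 0.15 / 18.02 = 0.008324 mol H2O
Molar mass of MnSO4 = 151.01 g/mol → mol MnSO4 = 1.22 / 151.01 = 0.008079
n = 0.008324 / 0.008079 = 1.03 ≈ 1 → MnSO4·H2O

MnSO4·H2O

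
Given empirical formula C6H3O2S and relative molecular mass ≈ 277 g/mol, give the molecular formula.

Empirical-formula mass = 139.15 g/mol
n = 277 / 139.15 = 1.99 ≈ 2
Molecular formula = (C6H3O2S)2 = C12H6O4S2

C12H6O4S2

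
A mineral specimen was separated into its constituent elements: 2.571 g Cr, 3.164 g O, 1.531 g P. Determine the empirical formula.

n(Cr) = 2.571/52.00 = 0.04944, n(O) = 3.164/16.00 = 0.1978, n(P) = 1.531/30.97 = 0.04943
Ratios (÷ 0.04943): Cr 1.000, O 4.000, P 1.000
→ CrO4P

CrO4P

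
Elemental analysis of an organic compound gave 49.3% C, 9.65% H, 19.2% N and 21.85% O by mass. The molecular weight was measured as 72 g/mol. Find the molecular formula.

Assume 100 g: 49.3 g C, 9.65 g H, 19.2 g N, 21.85 g O.
C: 49.3 g ÷ 12.01 g/mol = 4.105 mol
H: 9.65 g ÷ 1.008 g/mol = 9.573 mol
N: 19.2 g ÷ 14.01 g/mol = 1.37 mol
O: 21.85 g ÷ 16.00 g/mol = 1.366 mol
Smallest is O at 1.366 mol; normalising gives C 3.006, H 7.010, N 1.004, O 1.000
≈ 3:7:1:1 → C3H7NO
Empirical-formula mass = 73.10 g/mol
n = 72 / 73.10 = 0.99 ≈ 1
Molecular formula = empirical formula = C3H7NO

C3H7NO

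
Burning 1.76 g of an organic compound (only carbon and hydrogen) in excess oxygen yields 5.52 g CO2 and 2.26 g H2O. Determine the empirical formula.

CH2

mol C = 5.52 / 44.01 = 0.1254; mass C = 0.1254 × 12.01 = 1.506 g
mol H = 2 × (2.26 / 18.02) = 0.2508; mass H = 0.2508 × 1.008 = 0.2528 g
Divide by the smallest (0.1254 mol C): C 1.000, H 2.000
Ratio ≈ 1:2, so the empirical formula is CH2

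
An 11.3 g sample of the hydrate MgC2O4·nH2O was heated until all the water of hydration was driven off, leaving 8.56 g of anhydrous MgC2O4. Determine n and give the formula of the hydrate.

Mass of water lost = 11.3 − 8.56 = 2.74 g → 2.74 / 18.02 = 0.1521 mol H2O
Molar mass of MgC2O4 = 112.33 g/mol → mol MgC2O4 = 8.56 / 112.33 = 0.0762
n = 0.1521 / 0.0762 = 2.00 ≈ 2 → MgC2O4·2H2O

MgC2O4·2H2O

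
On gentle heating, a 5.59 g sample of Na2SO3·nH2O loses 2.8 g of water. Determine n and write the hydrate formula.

Mass of anhydrous Na2SO3 = 5.59 − 2.8 = 2.79 g
mol H2O = 2.8 / 18.02 = 0.1554
Molar mass of Na2SO3 = 126.05 g/mol → mol Na2SO3 = 2.79 / 126.05 = 0.02213
n = 0.1554 / 0.02213 = 7.02 ≈ 7 → Na2SO3·7H2O

Na2SO3·7H2O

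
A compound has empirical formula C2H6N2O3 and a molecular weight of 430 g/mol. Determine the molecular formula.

Empirical-formula mass = 106.09 g/mol
n = 430 / 106.09 = 4.05 ≈ 4
Molecular formula = (C2H6N2O3)4 = C8H24N8O12

C8H24N8O12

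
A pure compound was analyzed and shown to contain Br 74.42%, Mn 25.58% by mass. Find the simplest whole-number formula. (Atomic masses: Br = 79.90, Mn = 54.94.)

Assume 100 g: 74.42 g Br, 25.58 g Mn.
Moles — Br: 74.42 / 79.90 = 0.9314 mol; Mn: 25.58 / 54.94 = 0.4656 mol
Smallest is Mn at 0.4656 mol; normalising gives Br 2.000, Mn 1.000
≈ 2:1 → Br2Mn

Br2Mn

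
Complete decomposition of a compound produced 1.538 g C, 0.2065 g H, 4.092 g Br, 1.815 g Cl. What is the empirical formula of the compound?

Moles — C: 1.538 / 12.01 = 0.1281 mol; H: 0.2065 / 1.008 = 0.2049 mol; Br: 4.092 / 79.90 = 0.05121 mol; Cl: 1.815 / 35.45 = 0.0512 mol
Ratios (÷ 0.0512): C 2.501, H 4.001, Br 1.000, Cl 1.000
×2: C 5.00, H 8.00, Br 2.00, Cl 2.00 → C5H8Br2Cl2

C5H8Br2Cl2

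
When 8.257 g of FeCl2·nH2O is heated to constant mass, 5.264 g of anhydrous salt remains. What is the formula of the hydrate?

FeCl2·4H2O

Mass of water lost = 8.257 − 5.264 = 2.993 g → 2.993 / 18.02 = 0.1661 mol H2O
Molar mass of FeCl2 = 126.75 g/mol → mol FeCl2 = 5.264 / 126.75 = 0.04153
n = 0.1661 / 0.04153 = 4.00 ≈ 4 → FeCl2·4H2O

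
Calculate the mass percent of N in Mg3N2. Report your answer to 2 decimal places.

Molar mass = 3(24.31) + 2(14.01) = 100.950 g/mol
Mass of N per mole = 2 × 14.01 = 28.020 g
% N = 28.020 / 100.950 × 100 = 27.76%

27.76%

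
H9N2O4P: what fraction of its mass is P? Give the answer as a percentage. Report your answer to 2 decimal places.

23.45%

Molar mass = 9(1.008) + 2(14.01) + 4(16.00) + 1(30.97) = 132.062 g/mol
Mass of P per mole = 1 × 30.97 = 30.970 g
% P = 30.970 / 132.062 × 100 = 23.45%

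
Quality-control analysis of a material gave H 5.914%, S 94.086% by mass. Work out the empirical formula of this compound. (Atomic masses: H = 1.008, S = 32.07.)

Assume 100 g: 5.914 g H, 94.086 g S.
n(H) = 5.914/1.008 = 5.867, n(S) = 94.086/32.07 = 2.934
Ratios (÷ 2.934): H 2.000, S 1.000
→ H2S

H2S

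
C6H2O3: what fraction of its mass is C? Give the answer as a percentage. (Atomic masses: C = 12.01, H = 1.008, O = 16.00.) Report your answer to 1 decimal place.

59.0%

Molar mass = 6(12.01) + 2(1.008) + 3(16.00) = 122.076 g/mol
Mass of C per mole = 6 × 12.01 = 72.060 g
% C = 72.060 / 122.076 × 100 = 59.0%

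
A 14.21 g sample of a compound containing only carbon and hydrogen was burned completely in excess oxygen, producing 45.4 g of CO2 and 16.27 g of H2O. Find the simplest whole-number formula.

mol C = 45.4 / 44.01 = 1.032; mass C = 1.032 × 12.01 = 12.39 g
mol H = 2 × (16.27 / 18.02) = 1.806; mass H = 1.806 × 1.008 = 1.820 g
Divide by the smallest (1.032 mol C): C 1.000, H 1.750
×4: C 4.00, H 7.00 → C4H7

C4H7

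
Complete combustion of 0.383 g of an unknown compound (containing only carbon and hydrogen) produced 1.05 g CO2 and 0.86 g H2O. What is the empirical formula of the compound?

CH4

mol C = 1.05 / 44.01 = 0.02386; mass C = 0.02386 × 12.01 = 0.2865 g
mol H = 2 × (0.86 / 18.02) = 0.09545; mass H = 0.09545 × 1.008 = 0.09621 g
Smallest is C at 0.02386 mol; normalising gives C 1.000, H 4.001
→ CH4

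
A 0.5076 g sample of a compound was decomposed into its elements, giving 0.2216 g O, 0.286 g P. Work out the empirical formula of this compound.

Moles — O: 0.2216 / 16.00 = 0.01385 mol; P: 0.286 / 30.97 = 0.009235 mol
Smallest is P at 0.009235 mol; normalising gives O 1.500, P 1.000
Multiply by 2: O 3.00, P 2.00 → O3P2

O3P2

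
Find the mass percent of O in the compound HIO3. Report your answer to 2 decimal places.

Molar mass = 1(1.008) + 1(126.90) + 3(16.00) = 175.908 g/mol
Mass of O per mole = 3 × 16.00 = 48.000 g
% O = 48.000 / 175.908 × 100 = 27.29%

27.29%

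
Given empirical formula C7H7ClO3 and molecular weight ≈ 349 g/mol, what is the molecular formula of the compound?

C14H14Cl2O6

Empirical-formula mass = 174.58 g/mol
n = 349 / 174.58 = 2.00 ≈ 2
Molecular formula = (C7H7ClO3)2 = C14H14Cl2O6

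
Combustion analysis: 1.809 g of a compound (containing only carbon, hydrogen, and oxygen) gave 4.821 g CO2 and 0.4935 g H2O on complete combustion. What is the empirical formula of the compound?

C4H2O

mol C = 4.821 / 44.01 = 0.1095; mass C = 0.1095 × 12.01 = 1.316 g
mol H = 2 × (0.4935 / 18.02) = 0.05477; mass H = 0.05477 × 1.008 = 0.05521 g
mass O = 1.809 − (1.371) = 0.4382 g → mol O = 0.02739
Divide by the smallest (0.02739 mol O): C 4.000, H 2.000, O 1.000
Ratio ≈ 4:2:1, so the empirical formula is C4H2O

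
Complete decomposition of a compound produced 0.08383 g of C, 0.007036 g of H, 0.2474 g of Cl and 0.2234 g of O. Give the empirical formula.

CHClO2

Moles — C: 0.08383 / 12.01 = 0.00698 mol; H: 0.007036 / 1.008 = 0.00698 mol; Cl: 0.2474 / 35.45 = 0.006979 mol; O: 0.2234 / 16.00 = 0.01396 mol
Smallest is Cl at 0.006979 mol; normalising gives C 1.000, H 1.000, Cl 1.000, O 2.001
→ CHClO2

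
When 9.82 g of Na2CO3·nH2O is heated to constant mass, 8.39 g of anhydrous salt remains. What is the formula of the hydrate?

Mass of water lost = 9.82 − 8.39 = 1.43 g → 1.43 / 18.02 = 0.07936 mol H2O
Molar mass of Na2CO3 = 105.99 g/mol → mol Na2CO3 = 8.39 / 105.99 = 0.07916
n = 0.07936 / 0.07916 = 1.00 ≈ 1 → Na2CO3·H2O

Na2CO3·H2O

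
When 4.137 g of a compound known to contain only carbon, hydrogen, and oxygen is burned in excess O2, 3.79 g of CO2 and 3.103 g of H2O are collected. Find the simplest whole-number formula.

mol C = 3.79 / 44.01 = 0.08612; mass C = 0.08612 × 12.01 = 1.034 g
mol H = 2 × (3.103 / 18.02) = 0.3444; mass H = 0.3444 × 1.008 = 0.3472 g
mass O = 4.137 − (1.381) = 2.756 g → mol O = 0.1722
Smallest is C at 0.08612 mol; normalising gives C 1.000, H 3.999, O 2.000
≈ 1:4:2 → CH4O2

CH4O2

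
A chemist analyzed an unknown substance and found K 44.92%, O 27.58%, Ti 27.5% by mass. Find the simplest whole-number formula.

K2O3Ti

Assume 100 g: 44.92 g K, 27.58 g O, 27.5 g Ti.
Moles — K: 44.92 / 39.10 = 1.149 mol; O: 27.58 / 16.00 = 1.724 mol; Ti: 27.5 / 47.87 = 0.5745 mol
Divide by the smallest (0.5745 mol Ti): K 2.000, O 3.001, Ti 1.000
→ K2O3Ti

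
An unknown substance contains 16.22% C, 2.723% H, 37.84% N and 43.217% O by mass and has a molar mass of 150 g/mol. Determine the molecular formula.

Assume 100 g: 16.22 g C, 2.723 g H, 37.84 g N, 43.217 g O.
C: 16.22 g ÷ 12.01 g/mol = 1.351 mol
H: 2.723 g ÷ 1.008 g/mol = 2.701 mol
N: 37.84 g ÷ 14.01 g/mol = 2.701 mol
O: 43.217 g ÷ 16.00 g/mol = 2.701 mol
Smallest is C at 1.351 mol; normalising gives C 1.000, H 2.000, N 2.000, O 2.000
Ratio ≈ 1:2:2:2, so the empirical formula is CH2N2O2
Empirical-formula mass = 74.05 g/mol
n = 150 / 74.05 = 2.03 ≈ 2
Molecular formula = (CH2N2O2)×2 = C2H4N4O4

C2H4N4O4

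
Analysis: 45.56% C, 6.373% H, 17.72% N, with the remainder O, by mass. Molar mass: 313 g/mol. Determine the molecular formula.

Assume 100 g: 45.56 g C, 6.373 g H, 17.72 g N, 30.347 g O.
n(C) = 45.56/12.01 = 3.794, n(H) = 6.373/1.008 = 6.322, n(N) = 17.72/14.01 = 1.265, n(O) = 30.347/16.00 = 1.897
Divide by the smallest (1.265 mol N): C 2.999, H 4.999, N 1.000, O 1.500
Scaling by 2: C 6.00, H 10.00, N 2.00, O 3.00 → C6H10N2O3
Empirical-formula mass = 158.16 g/mol
n = 313 / 158.16 = 1.98 ≈ 2
Molecular formula = (C6H10N2O3)×2 = C12H20N4O6

C12H20N4O6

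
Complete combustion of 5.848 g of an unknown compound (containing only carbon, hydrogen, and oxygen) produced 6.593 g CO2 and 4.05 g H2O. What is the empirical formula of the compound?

C2H6O3

mol C = 6.593 / 44.01 = 0.1498; mass C = 0.1498 × 12.01 = 1.799 g
mol H = 2 × (4.05 / 18.02) = 0.4495; mass H = 0.4495 × 1.008 = 0.4531 g
mass O = 5.848 − (2.252) = 3.596 g → mol O = 0.2247
Smallest is C at 0.1498 mol; normalising gives C 1.000, H 3.001, O 1.500
×2: C 2.00, H 6.00, O 3.00 → C2H6O3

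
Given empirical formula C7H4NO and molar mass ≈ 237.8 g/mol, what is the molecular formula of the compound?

C14H8N2O2

Empirical-formula mass = 118.11 g/mol
n = 237.8 / 118.11 = 2.01 ≈ 2
Molecular formula = (C7H4NO)2 = C14H8N2O2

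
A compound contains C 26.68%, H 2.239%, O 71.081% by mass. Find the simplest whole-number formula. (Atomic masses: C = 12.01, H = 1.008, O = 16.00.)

Assume 100 g: 26.68 g C, 2.239 g H, 71.081 g O.
n(C) = 26.68/12.01 = 2.221, n(H) = 2.239/1.008 = 2.221, n(O) = 71.081/16.00 = 4.443
Divide by the smallest (2.221 mol H): C 1.000, H 1.000, O 2.000
Ratio ≈ 1:1:2, so the empirical formula is CHO2

CHO2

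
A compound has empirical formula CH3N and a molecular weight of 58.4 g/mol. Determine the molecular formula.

C2H6N2

Empirical-formula mass = 29.04 g/mol
n = 58.4 / 29.04 = 2.01 ≈ 2
Molecular formula = (CH3N)2 = C2H6N2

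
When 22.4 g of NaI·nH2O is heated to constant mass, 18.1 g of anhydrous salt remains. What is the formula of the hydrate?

Mass of water lost = 22.4 − 18.1 = 4.3 g → 4.3 / 18.02 = 0.2386 mol H2O
Molar mass of NaI = 149.89 g/mol → mol NaI = 18.1 / 149.89 = 0.1208
n = 0.2386 / 0.1208 = 1.98 ≈ 2 → NaI·2H2O

NaI·2H2O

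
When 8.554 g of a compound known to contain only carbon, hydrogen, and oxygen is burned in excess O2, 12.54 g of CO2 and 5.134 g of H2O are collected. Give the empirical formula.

CH2O

mol C = 12.54 / 44.01 = 0.2849; mass C = 0.2849 × 12.01 = 3.422 g
mol H = 2 × (5.134 / 18.02) = 0.5698; mass H = 0.5698 × 1.008 = 0.5744 g
mass O = 8.554 − (3.996) = 4.558 g → mol O = 0.2848
Smallest is O at 0.2848 mol; normalising gives C 1.000, H 2.000, O 1.000
→ CH2O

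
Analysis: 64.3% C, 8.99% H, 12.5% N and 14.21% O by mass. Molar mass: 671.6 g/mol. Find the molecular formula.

C36H60N6O6

Assume 100 g: 64.3 g C, 8.99 g H, 12.5 g N, 14.21 g O.
n(C) = 64.3/12.01 = 5.354, n(H) = 8.99/1.008 = 8.919, n(N) = 12.5/14.01 = 0.8922, n(O) = 14.21/16.00 = 0.8881
Smallest is O at 0.8881 mol; normalising gives C 6.028, H 10.042, N 1.005, O 1.000
≈ 6:10:1:1 → C6H10NO
Empirical-formula mass = 112.15 g/mol
n = 671.6 / 112.15 = 5.99 ≈ 6
Molecular formula = (C6H10NO)×6 = C36H60N6O6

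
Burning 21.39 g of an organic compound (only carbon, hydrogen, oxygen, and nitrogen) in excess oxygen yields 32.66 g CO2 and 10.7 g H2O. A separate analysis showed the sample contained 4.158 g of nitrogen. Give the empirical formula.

C5H8N2O3

mol C = 32.66 / 44.01 = 0.7421; mass C = 0.7421 × 12.01 = 8.913 g
mol H = 2 × (10.7 / 18.02) = 1.188; mass H = 1.188 × 1.008 = 1.197 g
mol N = 4.158 / 14.01 = 0.2968
mass O = 21.39 − (14.27) = 7.122 g → mol O = 0.4451
Ratios (÷ 0.2968): C 2.500, H 4.001, N 1.000, O 1.500
Scaling by 2: C 5.00, H 8.00, N 2.00, O 3.00 → C5H8N2O3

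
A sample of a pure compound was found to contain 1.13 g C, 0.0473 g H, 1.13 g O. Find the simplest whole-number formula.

n(C) = 1.13/12.01 = 0.09409, n(H) = 0.0473/1.008 = 0.04692, n(O) = 1.13/16.00 = 0.07062
Smallest is H at 0.04692 mol; normalising gives C 2.005, H 1.000, O 1.505
×2: C 4.01, H 2.00, O 3.01 → C4H2O3

C4H2O3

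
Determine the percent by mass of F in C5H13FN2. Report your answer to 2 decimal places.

Molar mass = 5(12.01) + 13(1.008) + 1(19.00) + 2(14.01) = 120.174 g/mol
Mass of F per mole = 1 × 19.00 = 19.000 g
% F = 19.000 / 120.174 × 100 = 15.81%

15.81%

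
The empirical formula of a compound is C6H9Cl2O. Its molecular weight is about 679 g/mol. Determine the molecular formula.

C24H36Cl8O4

Empirical-formula mass = 168.03 g/mol
n = 679 / 168.03 = 4.04 ≈ 4
Molecular formula = (C6H9Cl2O)4 = C24H36Cl8O4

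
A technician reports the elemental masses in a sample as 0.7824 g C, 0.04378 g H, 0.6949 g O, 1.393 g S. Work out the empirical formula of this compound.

C: 0.7824 g ÷ 12.01 g/mol = 0.06515 mol
H: 0.04378 g ÷ 1.008 g/mol = 0.04343 mol
O: 0.6949 g ÷ 16.00 g/mol = 0.04343 mol
S: 1.393 g ÷ 32.07 g/mol = 0.04344 mol
Smallest is O at 0.04343 mol; normalising gives C 1.500, H 1.000, O 1.000, S 1.000
Multiply by 2: C 3.00, H 2.00, O 2.00, S 2.00 → C3H2O2S2

C3H2O2S2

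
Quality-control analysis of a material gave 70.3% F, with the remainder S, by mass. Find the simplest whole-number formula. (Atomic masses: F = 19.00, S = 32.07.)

F4S

Assume 100 g: 70.3 g F, 29.7 g S.
n(F) = 70.3/19.00 = 3.7, n(S) = 29.7/32.07 = 0.9261
Smallest is S at 0.9261 mol; normalising gives F 3.995, S 1.000
Ratio ≈ 4:1, so the empirical formula is F4S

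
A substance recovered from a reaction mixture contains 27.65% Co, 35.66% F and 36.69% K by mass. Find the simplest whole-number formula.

CoF4K2

Assume 100 g: 27.65 g Co, 35.66 g F, 36.69 g K.
n(Co) = 27.65/58.93 = 0.4692, n(F) = 35.66/19.00 = 1.877, n(K) = 36.69/39.10 = 0.9384
Divide by the smallest (0.4692 mol Co): Co 1.000, F 4.000, K 2.000
Ratio ≈ 1:4:2, so the empirical formula is CoF4K2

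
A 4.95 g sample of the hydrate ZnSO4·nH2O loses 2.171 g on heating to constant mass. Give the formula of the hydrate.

ZnSO4·7H2O

Mass of anhydrous ZnSO4 = 4.95 − 2.171 = 2.779 g
mol H2O = 2.171 / 18.02 = 0.1205
Molar mass of ZnSO4 = 161.45 g/mol → mol ZnSO4 = 2.779 / 161.45 = 0.01721
n = 0.1205 / 0.01721 = 7.00 ≈ 7 → ZnSO4·7H2O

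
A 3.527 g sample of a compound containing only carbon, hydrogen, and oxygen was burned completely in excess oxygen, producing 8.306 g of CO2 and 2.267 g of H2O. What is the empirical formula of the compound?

C3H4O

mol C = 8.306 / 44.01 = 0.1887; mass C = 0.1887 × 12.01 = 2.267 g
mol H = 2 × (2.267 / 18.02) = 0.2516; mass H = 0.2516 × 1.008 = 0.2536 g
mass O = 3.527 − (2.520) = 1.007 g → mol O = 0.06292
Ratios (÷ 0.06292): C 2.999, H 3.999, O 1.000
≈ 3:4:1 → C3H4O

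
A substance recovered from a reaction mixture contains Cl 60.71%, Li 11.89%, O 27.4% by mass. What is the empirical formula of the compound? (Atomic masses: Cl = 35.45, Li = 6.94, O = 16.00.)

ClLiO

Assume 100 g: 60.71 g Cl, 11.89 g Li, 27.4 g O.
Moles — Cl: 60.71 / 35.45 = 1.713 mol; Li: 11.89 / 6.94 = 1.713 mol; O: 27.4 / 16.00 = 1.712 mol
Smallest is O at 1.712 mol; normalising gives Cl 1.000, Li 1.000, O 1.000
Ratio ≈ 1:1:1, so the empirical formula is ClLiO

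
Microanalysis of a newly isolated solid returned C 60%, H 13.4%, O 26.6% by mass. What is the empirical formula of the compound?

Assume 100 g: 60 g C, 13.4 g H, 26.6 g O.
Moles — C: 60 / 12.01 = 4.996 mol; H: 13.4 / 1.008 = 13.29 mol; O: 26.6 / 16.00 = 1.663 mol
Divide by the smallest (1.663 mol O): C 3.005, H 7.996, O 1.000
→ C3H8O

C3H8O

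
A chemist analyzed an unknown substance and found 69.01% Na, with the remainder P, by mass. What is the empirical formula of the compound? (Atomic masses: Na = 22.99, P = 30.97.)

Assume 100 g: 69.01 g Na, 30.99 g P.
n(Na) = 69.01/22.99 = 3.002, n(P) = 30.99/30.97 = 1.001
Divide by the smallest (1.001 mol P): Na 3.000, P 1.000
Ratio ≈ 3:1, so the empirical formula is Na3P

Na3P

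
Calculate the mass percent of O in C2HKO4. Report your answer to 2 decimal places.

Molar mass = 2(12.01) + 1(1.008) + 1(39.10) + 4(16.00) = 128.128 g/mol
Mass of O per mole = 4 × 16.00 = 64.000 g
% O = 64.000 / 128.128 × 100 = 49.95%

49.95%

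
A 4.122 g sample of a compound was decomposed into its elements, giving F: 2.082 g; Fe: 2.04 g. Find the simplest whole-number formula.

n(F) = 2.082/19.00 = 0.1096, n(Fe) = 2.04/55.85 = 0.03653
Ratios (÷ 0.03653): F 3.000, Fe 1.000
Ratio ≈ 3:1, so the empirical formula is F3Fe

F3Fe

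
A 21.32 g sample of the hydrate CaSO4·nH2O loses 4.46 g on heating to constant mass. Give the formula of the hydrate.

Mass of anhydrous CaSO4 = 21.32 − 4.46 = 16.86 g
mol H2O = 4.46 / 18.02 = 0.2475
Molar mass of CaSO4 = 136.15 g/mol → mol CaSO4 = 16.86 / 136.15 = 0.1238
n = 0.2475 / 0.1238 = 2.00 ≈ 2 → CaSO4·2H2O

CaSO4·2H2O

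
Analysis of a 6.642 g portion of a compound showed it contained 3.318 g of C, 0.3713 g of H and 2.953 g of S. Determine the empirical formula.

C3H4S

C: 3.318 g ÷ 12.01 g/mol = 0.2763 mol
H: 0.3713 g ÷ 1.008 g/mol = 0.3684 mol
S: 2.953 g ÷ 32.07 g/mol = 0.09208 mol
Divide by the smallest (0.09208 mol S): C 3.000, H 4.000, S 1.000
Ratio ≈ 3:4:1, so the empirical formula is C3H4S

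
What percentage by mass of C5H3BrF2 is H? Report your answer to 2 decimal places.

1.67%

Molar mass = 5(12.01) + 3(1.008) + 1(79.90) + 2(19.00) = 180.974 g/mol
Mass of H per mole = 3 × 1.008 = 3.024 g
% H = 3.024 / 180.974 × 100 = 1.67%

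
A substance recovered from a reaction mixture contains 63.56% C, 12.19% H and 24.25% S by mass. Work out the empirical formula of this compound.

Assume 100 g: 63.56 g C, 12.19 g H, 24.25 g S.
C: 63.56 g ÷ 12.01 g/mol = 5.292 mol
H: 12.19 g ÷ 1.008 g/mol = 12.09 mol
S: 24.25 g ÷ 32.07 g/mol = 0.7562 mol
Divide by the smallest (0.7562 mol S): C 6.999, H 15.993, S 1.000
≈ 7:16:1 → C7H16S

C7H16S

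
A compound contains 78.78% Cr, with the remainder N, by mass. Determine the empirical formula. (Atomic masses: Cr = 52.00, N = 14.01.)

Assume 100 g: 78.78 g Cr, 21.22 g N.
Cr: 78.78 g ÷ 52.00 g/mol = 1.515 mol
N: 21.22 g ÷ 14.01 g/mol = 1.515 mol
Divide by the smallest (1.515 mol N): Cr 1.000, N 1.000
Ratio ≈ 1:1, so the empirical formula is CrN

CrN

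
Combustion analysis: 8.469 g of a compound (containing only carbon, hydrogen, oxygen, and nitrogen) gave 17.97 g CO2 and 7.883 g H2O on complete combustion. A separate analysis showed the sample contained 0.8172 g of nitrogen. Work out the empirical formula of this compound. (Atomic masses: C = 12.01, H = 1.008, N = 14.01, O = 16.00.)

C7H15NO2

mol C = 17.97 / 44.01 = 0.4083; mass C = 0.4083 × 12.01 = 4.904 g
mol H = 2 × (7.883 / 18.02) = 0.8749; mass H = 0.8749 × 1.008 = 0.8819 g
mol N = 0.8172 / 14.01 = 0.05833
mass O = 8.469 − (6.603) = 1.866 g → mol O = 0.1166
Ratios (÷ 0.05833): C 7.000, H 14.999, N 1.000, O 1.999
Ratio ≈ 7:15:1:2, so the empirical formula is C7H15NO2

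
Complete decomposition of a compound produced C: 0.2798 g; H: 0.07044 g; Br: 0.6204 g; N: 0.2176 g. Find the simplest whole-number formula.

n(C) = 0.2798/12.01 = 0.0233, n(H) = 0.07044/1.008 = 0.06988, n(Br) = 0.6204/79.90 = 0.007765, n(N) = 0.2176/14.01 = 0.01553
Divide by the smallest (0.007765 mol Br): C 3.000, H 9.000, Br 1.000, N 2.000
≈ 3:9:1:2 → C3H9BrN2

C3H9BrN2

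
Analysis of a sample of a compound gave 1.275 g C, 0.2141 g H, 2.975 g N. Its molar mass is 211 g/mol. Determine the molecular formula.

C5H10N10

Moles — C: 1.275 / 12.01 = 0.1062 mol; H: 0.2141 / 1.008 = 0.2124 mol; N: 2.975 / 14.01 = 0.2123 mol
Smallest is C at 0.1062 mol; normalising gives C 1.000, H 2.001, N 2.000
≈ 1:2:2 → CH2N2
Empirical-formula mass = 42.05 g/mol
n = 211 / 42.05 = 5.02 ≈ 5
Molecular formula = (CH2N2)×5 = C5H10N10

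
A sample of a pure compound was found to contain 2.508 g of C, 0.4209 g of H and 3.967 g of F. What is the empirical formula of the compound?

C: 2.508 g ÷ 12.01 g/mol = 0.2088 mol
H: 0.4209 g ÷ 1.008 g/mol = 0.4176 mol
F: 3.967 g ÷ 19.00 g/mol = 0.2088 mol
Ratios (÷ 0.2088): C 1.000, H 2.000, F 1.000
Ratio ≈ 1:2:1, so the empirical formula is CH2F

CH2F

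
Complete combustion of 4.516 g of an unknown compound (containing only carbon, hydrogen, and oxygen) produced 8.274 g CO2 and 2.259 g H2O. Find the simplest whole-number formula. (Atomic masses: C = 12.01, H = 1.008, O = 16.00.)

mol C = 8.274 / 44.01 = 0.1880; mass C = 0.1880 × 12.01 = 2.258 g
mol H = 2 × (2.259 / 18.02) = 0.2507; mass H = 0.2507 × 1.008 = 0.2527 g
mass O = 4.516 − (2.511) = 2.005 g → mol O = 0.1253
Divide by the smallest (0.1253 mol O): C 1.500, H 2.000, O 1.000
Multiply by 2: C 3.00, H 4.00, O 2.00 → C3H4O2

C3H4O2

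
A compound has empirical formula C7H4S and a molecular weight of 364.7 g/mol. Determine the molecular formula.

C21H12S3

Empirical-formula mass = 120.17 g/mol
n = 364.7 / 120.17 = 3.03 ≈ 3
Molecular formula = (C7H4S)3 = C21H12S3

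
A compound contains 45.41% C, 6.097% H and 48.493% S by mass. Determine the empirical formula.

C5H8S2

Assume 100 g: 45.41 g C, 6.097 g H, 48.493 g S.
Moles — C: 45.41 / 12.01 = 3.781 mol; H: 6.097 / 1.008 = 6.049 mol; S: 48.493 / 32.07 = 1.512 mol
Ratios (÷ 1.512): C 2.501, H 4.000, S 1.000
Multiply by 2: C 5.00, H 8.00, S 2.00 → C5H8S2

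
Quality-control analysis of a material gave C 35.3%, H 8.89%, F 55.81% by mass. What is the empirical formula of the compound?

CH3F

Assume 100 g: 35.3 g C, 8.89 g H, 55.81 g F.
Moles — C: 35.3 / 12.01 = 2.939 mol; H: 8.89 / 1.008 = 8.819 mol; F: 55.81 / 19.00 = 2.937 mol
Ratios (÷ 2.937): C 1.001, H 3.002, F 1.000
Ratio ≈ 1:3:1, so the empirical formula is CH3F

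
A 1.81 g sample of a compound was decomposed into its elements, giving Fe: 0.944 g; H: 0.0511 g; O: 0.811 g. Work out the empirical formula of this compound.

FeH3O3

n(Fe) = 0.944/55.85 = 0.0169, n(H) = 0.0511/1.008 = 0.05069, n(O) = 0.811/16.00 = 0.05069
Smallest is Fe at 0.0169 mol; normalising gives Fe 1.000, H 2.999, O 2.999
≈ 1:3:3 → FeH3O3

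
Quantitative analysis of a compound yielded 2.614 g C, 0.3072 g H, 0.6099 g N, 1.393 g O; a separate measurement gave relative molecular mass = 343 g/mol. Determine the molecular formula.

n(C) = 2.614/12.01 = 0.2177, n(H) = 0.3072/1.008 = 0.3048, n(N) = 0.6099/14.01 = 0.04353, n(O) = 1.393/16.00 = 0.08706
Ratios (÷ 0.04353): C 5.000, H 7.001, N 1.000, O 2.000
≈ 5:7:1:2 → C5H7NO2
Empirical-formula mass = 113.12 g/mol
n = 343 / 113.12 = 3.03 ≈ 3
Molecular formula = (C5H7NO2)×3 = C15H21N3O6

C15H21N3O6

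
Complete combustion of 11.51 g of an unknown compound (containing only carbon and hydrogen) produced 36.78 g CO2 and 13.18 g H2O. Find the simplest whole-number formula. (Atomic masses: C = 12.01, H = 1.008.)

mol C = 36.78 / 44.01 = 0.8357; mass C = 0.8357 × 12.01 = 10.04 g
mol H = 2 × (13.18 / 18.02) = 1.463; mass H = 1.463 × 1.008 = 1.475 g
Ratios (÷ 0.8357): C 1.000, H 1.750
Multiply by 4: C 4.00, H 7.00 → C4H7

C4H7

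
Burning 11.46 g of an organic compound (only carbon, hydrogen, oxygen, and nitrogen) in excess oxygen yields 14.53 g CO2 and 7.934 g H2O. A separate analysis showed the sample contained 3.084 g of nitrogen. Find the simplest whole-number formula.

mol C = 14.53 / 44.01 = 0.3302; mass C = 0.3302 × 12.01 = 3.965 g
mol H = 2 × (7.934 / 18.02) = 0.8806; mass H = 0.8806 × 1.008 = 0.8876 g
mol N = 3.084 / 14.01 = 0.2201
mass O = 11.46 − (7.937) = 3.523 g → mol O = 0.2202
Divide by the smallest (0.2201 mol N): C 1.500, H 4.000, N 1.000, O 1.000
Multiply by 2: C 3.00, H 8.00, N 2.00, O 2.00 → C3H8N2O2

C3H8N2O2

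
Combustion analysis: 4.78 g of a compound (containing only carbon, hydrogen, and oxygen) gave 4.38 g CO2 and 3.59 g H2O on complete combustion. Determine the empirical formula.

mol C = 4.38 / 44.01 = 0.09952; mass C = 0.09952 × 12.01 = 1.195 g
mol H = 2 × (3.59 / 18.02) = 0.3984; mass H = 0.3984 × 1.008 = 0.4016 g
mass O = 4.78 − (1.597) = 3.183 g → mol O = 0.1989
Ratios (÷ 0.09952): C 1.000, H 4.004, O 1.999
≈ 1:4:2 → CH4O2

CH4O2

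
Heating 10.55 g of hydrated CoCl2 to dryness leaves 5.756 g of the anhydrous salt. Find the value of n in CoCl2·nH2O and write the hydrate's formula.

Mass of water lost = 10.55 − 5.756 = 4.794 g → 4.794 / 18.02 = 0.266 mol H2O
Molar mass of CoCl2 = 129.83 g/mol → mol CoCl2 = 5.756 / 129.83 = 0.04433
n = 0.266 / 0.04433 = 6.00 ≈ 6 → CoCl2·6H2O

CoCl2·6H2O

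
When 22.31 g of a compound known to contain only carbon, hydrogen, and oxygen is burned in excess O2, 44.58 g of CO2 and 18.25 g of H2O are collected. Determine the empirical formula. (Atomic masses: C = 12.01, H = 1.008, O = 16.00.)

mol C = 44.58 / 44.01 = 1.013; mass C = 1.013 × 12.01 = 12.17 g
mol H = 2 × (18.25 / 18.02) = 2.026; mass H = 2.026 × 1.008 = 2.042 g
mass O = 22.31 − (14.21) = 8.103 g → mol O = 0.5064
Divide by the smallest (0.5064 mol O): C 2.000, H 4.000, O 1.000
→ C2H4O

C2H4O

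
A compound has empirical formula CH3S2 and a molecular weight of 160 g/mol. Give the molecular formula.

C2H6S4

Empirical-formula mass = 79.17 g/mol
n = 160 / 79.17 = 2.02 ≈ 2
Molecular formula = (CH3S2)2 = C2H6S4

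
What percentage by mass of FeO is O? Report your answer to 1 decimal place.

Molar mass = 1(55.85) + 1(16.00) = 71.850 g/mol
Mass of O per mole = 1 × 16.00 = 16.000 g
% O = 16.000 / 71.850 × 100 = 22.3%

22.3%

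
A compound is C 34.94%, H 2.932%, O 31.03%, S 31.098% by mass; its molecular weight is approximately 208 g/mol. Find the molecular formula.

C6H6O4S2

Assume 100 g: 34.94 g C, 2.932 g H, 31.03 g O, 31.098 g S.
Moles — C: 34.94 / 12.01 = 2.909 mol; H: 2.932 / 1.008 = 2.909 mol; O: 31.03 / 16.00 = 1.939 mol; S: 31.098 / 32.07 = 0.9697 mol
Divide by the smallest (0.9697 mol S): C 3.000, H 3.000, O 2.000, S 1.000
Ratio ≈ 3:3:2:1, so the empirical formula is C3H3O2S
Empirical-formula mass = 103.12 g/mol
n = 208 / 103.12 = 2.02 ≈ 2
Molecular formula = (C3H3O2S)×2 = C6H6O4S2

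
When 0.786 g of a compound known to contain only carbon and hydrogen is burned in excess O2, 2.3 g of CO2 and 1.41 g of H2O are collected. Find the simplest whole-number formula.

mol C = 2.3 / 44.01 = 0.05226; mass C = 0.05226 × 12.01 = 0.6277 g
mol H = 2 × (1.41 / 18.02) = 0.1565; mass H = 0.1565 × 1.008 = 0.1577 g
Ratios (÷ 0.05226): C 1.000, H 2.994
→ CH3

CH3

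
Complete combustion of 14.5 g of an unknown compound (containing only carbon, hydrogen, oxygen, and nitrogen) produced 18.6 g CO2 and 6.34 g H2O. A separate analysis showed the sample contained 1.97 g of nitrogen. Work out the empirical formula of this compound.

mol C = 18.6 / 44.01 = 0.4226; mass C = 0.4226 × 12.01 = 5.076 g
mol H = 2 × (6.34 / 18.02) = 0.7037; mass H = 0.7037 × 1.008 = 0.7093 g
mol N = 1.97 / 14.01 = 0.1406
mass O = 14.5 − (7.755) = 6.745 g → mol O = 0.4216
Ratios (÷ 0.1406): C 3.006, H 5.004, N 1.000, O 2.998
→ C3H5NO3

C3H5NO3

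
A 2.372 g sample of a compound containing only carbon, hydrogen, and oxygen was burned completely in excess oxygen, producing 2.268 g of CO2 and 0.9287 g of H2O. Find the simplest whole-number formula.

mol C = 2.268 / 44.01 = 0.05153; mass C = 0.05153 × 12.01 = 0.6189 g
mol H = 2 × (0.9287 / 18.02) = 0.1031; mass H = 0.1031 × 1.008 = 0.1039 g
mass O = 2.372 − (0.7228) = 1.649 g → mol O = 0.1031
Ratios (÷ 0.05153): C 1.000, H 2.000, O 2.000
Ratio ≈ 1:2:2, so the empirical formula is CH2O2

CH2O2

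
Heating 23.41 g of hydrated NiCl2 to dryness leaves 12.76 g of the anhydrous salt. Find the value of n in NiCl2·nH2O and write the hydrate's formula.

Mass of water lost = 23.41 − 12.76 = 10.65 g → 10.65 / 18.02 = 0.591 mol H2O
Molar mass of NiCl2 = 129.59 g/mol → mol NiCl2 = 12.76 / 129.59 = 0.09846
n = 0.591 / 0.09846 = 6.00 ≈ 6 → NiCl2·6H2O

NiCl2·6H2O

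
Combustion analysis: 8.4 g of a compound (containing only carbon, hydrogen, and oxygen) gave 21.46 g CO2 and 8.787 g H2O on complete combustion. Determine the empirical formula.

mol C = 21.46 / 44.01 = 0.4876; mass C = 0.4876 × 12.01 = 5.856 g
mol H = 2 × (8.787 / 18.02) = 0.9752; mass H = 0.9752 × 1.008 = 0.9831 g
mass O = 8.4 − (6.839) = 1.561 g → mol O = 0.09754
Smallest is O at 0.09754 mol; normalising gives C 4.999, H 9.998, O 1.000
≈ 5:10:1 → C5H10O

C5H10O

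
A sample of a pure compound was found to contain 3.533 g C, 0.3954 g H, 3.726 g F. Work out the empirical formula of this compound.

C3H4F2

Moles — C: 3.533 / 12.01 = 0.2942 mol; H: 0.3954 / 1.008 = 0.3923 mol; F: 3.726 / 19.00 = 0.1961 mol
Smallest is F at 0.1961 mol; normalising gives C 1.500, H 2.000, F 1.000
Scaling by 2: C 3.00, H 4.00, F 2.00 → C3H4F2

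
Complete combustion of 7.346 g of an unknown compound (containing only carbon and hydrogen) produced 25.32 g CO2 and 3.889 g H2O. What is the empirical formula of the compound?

mol C = 25.32 / 44.01 = 0.5753; mass C = 0.5753 × 12.01 = 6.910 g
mol H = 2 × (3.889 / 18.02) = 0.4316; mass H = 0.4316 × 1.008 = 0.4351 g
Smallest is H at 0.4316 mol; normalising gives C 1.333, H 1.000
Multiply by 3: C 4.00, H 3.00 → C4H3

C4H3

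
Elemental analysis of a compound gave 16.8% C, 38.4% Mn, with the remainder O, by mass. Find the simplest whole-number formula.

C2MnO4

Assume 100 g: 16.8 g C, 38.4 g Mn, 44.8 g O.
Moles — C: 16.8 / 12.01 = 1.399 mol; Mn: 38.4 / 54.94 = 0.6989 mol; O: 44.8 / 16.00 = 2.8 mol
Divide by the smallest (0.6989 mol Mn): C 2.001, Mn 1.000, O 4.006
≈ 2:1:4 → C2MnO4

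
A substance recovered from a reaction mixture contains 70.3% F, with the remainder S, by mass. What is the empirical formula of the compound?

Assume 100 g: 70.3 g F, 29.7 g S.
F: 70.3 g ÷ 19.00 g/mol = 3.7 mol
S: 29.7 g ÷ 32.07 g/mol = 0.9261 mol
Smallest is S at 0.9261 mol; normalising gives F 3.995, S 1.000
→ F4S

F4S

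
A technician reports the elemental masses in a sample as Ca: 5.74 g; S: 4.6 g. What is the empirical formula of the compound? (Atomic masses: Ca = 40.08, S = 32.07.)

CaS

Ca: 5.74 g ÷ 40.08 g/mol = 0.1432 mol
S: 4.6 g ÷ 32.07 g/mol = 0.1434 mol
Ratios (÷ 0.1432): Ca 1.000, S 1.002
≈ 1:1 → CaS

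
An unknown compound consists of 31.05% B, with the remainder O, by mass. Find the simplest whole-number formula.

B2O3

Assume 100 g: 31.05 g B, 68.95 g O.
Moles — B: 31.05 / 10.81 = 2.872 mol; O: 68.95 / 16.00 = 4.309 mol
Smallest is B at 2.872 mol; normalising gives B 1.000, O 1.500
Multiply by 2: B 2.00, O 3.00 → B2O3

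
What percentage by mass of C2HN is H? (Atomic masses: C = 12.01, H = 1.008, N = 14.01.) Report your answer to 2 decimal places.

2.58%

Molar mass = 2(12.01) + 1(1.008) + 1(14.01) = 39.038 g/mol
Mass of H per mole = 1 × 1.008 = 1.008 g
% H = 1.008 / 39.038 × 100 = 2.58%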